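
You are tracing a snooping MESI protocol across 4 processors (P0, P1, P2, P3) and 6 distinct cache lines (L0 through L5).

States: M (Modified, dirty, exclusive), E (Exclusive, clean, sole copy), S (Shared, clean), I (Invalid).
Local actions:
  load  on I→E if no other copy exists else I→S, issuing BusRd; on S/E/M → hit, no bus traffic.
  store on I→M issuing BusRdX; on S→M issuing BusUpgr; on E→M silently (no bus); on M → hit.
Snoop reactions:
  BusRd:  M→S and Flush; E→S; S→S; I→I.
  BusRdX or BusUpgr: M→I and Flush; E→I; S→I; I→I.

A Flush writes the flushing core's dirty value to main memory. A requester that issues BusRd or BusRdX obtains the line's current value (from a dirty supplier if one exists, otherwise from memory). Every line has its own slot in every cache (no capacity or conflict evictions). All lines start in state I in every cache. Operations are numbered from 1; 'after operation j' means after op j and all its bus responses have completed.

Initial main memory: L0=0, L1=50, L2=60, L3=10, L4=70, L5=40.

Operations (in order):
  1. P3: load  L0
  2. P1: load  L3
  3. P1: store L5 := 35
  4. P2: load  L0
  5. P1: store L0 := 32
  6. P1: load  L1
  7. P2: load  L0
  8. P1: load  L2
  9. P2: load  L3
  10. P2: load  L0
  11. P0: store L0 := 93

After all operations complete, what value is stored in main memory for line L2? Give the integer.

memory[L2] = 60

step 1: P3: load  L0  ⟶  IIIE  (L0)  txn=BusRd  M[L0]=0
step 2: P1: load  L3  ⟶  IEII  (L3)  txn=BusRd  M[L3]=10
step 3: P1: store L5 := 35  ⟶  IMII  (L5)  txn=BusRdX  M[L5]=40
step 4: P2: load  L0  ⟶  IISS  (L0)  txn=BusRd  M[L0]=0
step 5: P1: store L0 := 32  ⟶  IMII  (L0)  txn=BusRdX  M[L0]=0
step 6: P1: load  L1  ⟶  IEII  (L1)  txn=BusRd  M[L1]=50
step 7: P2: load  L0  ⟶  ISSI  (L0)  txn=BusRd+Flush  M[L0]=32
step 8: P1: load  L2  ⟶  IEII  (L2)  txn=BusRd  M[L2]=60
step 9: P2: load  L3  ⟶  ISSI  (L3)  txn=BusRd  M[L3]=10
step 10: P2: load  L0  ⟶  ISSI  (L0)  txn=∅  M[L0]=32
step 11: P0: store L0 := 93  ⟶  MIII  (L0)  txn=BusRdX  M[L0]=32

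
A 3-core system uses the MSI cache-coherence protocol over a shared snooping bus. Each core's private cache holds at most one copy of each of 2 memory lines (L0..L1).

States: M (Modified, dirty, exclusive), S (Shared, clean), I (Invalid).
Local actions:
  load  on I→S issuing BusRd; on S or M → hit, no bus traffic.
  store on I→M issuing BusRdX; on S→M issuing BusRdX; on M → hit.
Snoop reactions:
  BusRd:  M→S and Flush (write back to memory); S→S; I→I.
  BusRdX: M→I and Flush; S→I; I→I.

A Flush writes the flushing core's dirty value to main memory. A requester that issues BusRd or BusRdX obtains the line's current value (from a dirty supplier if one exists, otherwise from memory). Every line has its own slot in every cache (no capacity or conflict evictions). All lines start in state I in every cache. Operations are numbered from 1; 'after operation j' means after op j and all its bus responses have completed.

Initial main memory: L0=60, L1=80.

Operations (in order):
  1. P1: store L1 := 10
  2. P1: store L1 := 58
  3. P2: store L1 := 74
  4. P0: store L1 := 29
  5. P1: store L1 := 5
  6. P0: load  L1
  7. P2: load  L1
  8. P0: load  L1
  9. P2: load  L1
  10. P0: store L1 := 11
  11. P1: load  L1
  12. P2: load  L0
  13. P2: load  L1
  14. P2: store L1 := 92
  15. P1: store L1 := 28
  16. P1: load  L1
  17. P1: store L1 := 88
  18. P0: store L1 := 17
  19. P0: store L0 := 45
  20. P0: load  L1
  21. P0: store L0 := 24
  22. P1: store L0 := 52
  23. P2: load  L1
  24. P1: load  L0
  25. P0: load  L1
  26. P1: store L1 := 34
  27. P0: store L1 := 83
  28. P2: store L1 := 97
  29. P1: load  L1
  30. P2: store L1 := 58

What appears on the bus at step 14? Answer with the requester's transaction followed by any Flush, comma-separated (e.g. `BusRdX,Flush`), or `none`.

bus = BusRdX

step 1: P1: store L1 := 10  ⟶  IMI  (L1)  txn=BusRdX  M[L1]=80
step 2: P1: store L1 := 58  ⟶  IMI  (L1)  txn=∅  M[L1]=80
step 3: P2: store L1 := 74  ⟶  IIM  (L1)  txn=BusRdX+Flush  M[L1]=58
step 4: P0: store L1 := 29  ⟶  MII  (L1)  txn=BusRdX+Flush  M[L1]=74
step 5: P1: store L1 := 5  ⟶  IMI  (L1)  txn=BusRdX+Flush  M[L1]=29
step 6: P0: load  L1  ⟶  SSI  (L1)  txn=BusRd+Flush  M[L1]=5
step 7: P2: load  L1  ⟶  SSS  (L1)  txn=BusRd  M[L1]=5
step 8: P0: load  L1  ⟶  SSS  (L1)  txn=∅  M[L1]=5
step 9: P2: load  L1  ⟶  SSS  (L1)  txn=∅  M[L1]=5
step 10: P0: store L1 := 11  ⟶  MII  (L1)  txn=BusRdX  M[L1]=5
step 11: P1: load  L1  ⟶  SSI  (L1)  txn=BusRd+Flush  M[L1]=11
step 12: P2: load  L0  ⟶  IIS  (L0)  txn=BusRd  M[L0]=60
step 13: P2: load  L1  ⟶  SSS  (L1)  txn=BusRd  M[L1]=11
step 14: P2: store L1 := 92  ⟶  IIM  (L1)  txn=BusRdX  M[L1]=11
step 15: P1: store L1 := 28  ⟶  IMI  (L1)  txn=BusRdX+Flush  M[L1]=92
step 16: P1: load  L1  ⟶  IMI  (L1)  txn=∅  M[L1]=92
step 17: P1: store L1 := 88  ⟶  IMI  (L1)  txn=∅  M[L1]=92
step 18: P0: store L1 := 17  ⟶  MII  (L1)  txn=BusRdX+Flush  M[L1]=88
step 19: P0: store L0 := 45  ⟶  MII  (L0)  txn=BusRdX  M[L0]=60
step 20: P0: load  L1  ⟶  MII  (L1)  txn=∅  M[L1]=88
step 21: P0: store L0 := 24  ⟶  MII  (L0)  txn=∅  M[L0]=60
step 22: P1: store L0 := 52  ⟶  IMI  (L0)  txn=BusRdX+Flush  M[L0]=24
step 23: P2: load  L1  ⟶  SIS  (L1)  txn=BusRd+Flush  M[L1]=17
step 24: P1: load  L0  ⟶  IMI  (L0)  txn=∅  M[L0]=24
step 25: P0: load  L1  ⟶  SIS  (L1)  txn=∅  M[L1]=17
step 26: P1: store L1 := 34  ⟶  IMI  (L1)  txn=BusRdX  M[L1]=17
step 27: P0: store L1 := 83  ⟶  MII  (L1)  txn=BusRdX+Flush  M[L1]=34
step 28: P2: store L1 := 97  ⟶  IIM  (L1)  txn=BusRdX+Flush  M[L1]=83
step 29: P1: load  L1  ⟶  ISS  (L1)  txn=BusRd+Flush  M[L1]=97
step 30: P2: store L1 := 58  ⟶  IIM  (L1)  txn=BusRdX  M[L1]=97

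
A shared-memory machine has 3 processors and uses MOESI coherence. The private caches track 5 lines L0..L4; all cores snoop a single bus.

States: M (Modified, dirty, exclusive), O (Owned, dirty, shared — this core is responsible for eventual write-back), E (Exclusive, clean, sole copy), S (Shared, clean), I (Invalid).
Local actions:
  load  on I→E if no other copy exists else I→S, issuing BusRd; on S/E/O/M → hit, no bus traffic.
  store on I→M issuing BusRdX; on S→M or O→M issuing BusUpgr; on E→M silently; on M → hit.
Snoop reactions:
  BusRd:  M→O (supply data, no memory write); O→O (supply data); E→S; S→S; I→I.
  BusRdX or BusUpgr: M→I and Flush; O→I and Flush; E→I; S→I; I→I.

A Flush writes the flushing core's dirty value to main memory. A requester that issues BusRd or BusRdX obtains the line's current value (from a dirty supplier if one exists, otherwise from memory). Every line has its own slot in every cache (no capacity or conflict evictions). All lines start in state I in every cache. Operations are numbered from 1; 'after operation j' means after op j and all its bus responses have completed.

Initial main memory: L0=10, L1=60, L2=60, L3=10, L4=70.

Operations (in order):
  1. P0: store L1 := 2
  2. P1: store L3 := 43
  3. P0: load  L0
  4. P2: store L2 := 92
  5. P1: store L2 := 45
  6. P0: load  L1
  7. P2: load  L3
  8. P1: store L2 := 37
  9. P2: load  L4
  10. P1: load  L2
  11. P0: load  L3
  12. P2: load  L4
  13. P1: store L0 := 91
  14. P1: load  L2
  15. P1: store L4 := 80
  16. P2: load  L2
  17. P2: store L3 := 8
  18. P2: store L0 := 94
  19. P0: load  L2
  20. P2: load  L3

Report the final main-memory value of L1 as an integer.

[1] P0: store L1 := 2 | P0:M(2), P1:I, P2:I | bus: BusRdX
[2] P1: store L3 := 43 | P0:I, P1:M(43), P2:I | bus: BusRdX
[3] P0: load  L0 | P0:E(10), P1:I, P2:I | bus: BusRd
[4] P2: store L2 := 92 | P0:I, P1:I, P2:M(92) | bus: BusRdX
[5] P1: store L2 := 45 | P0:I, P1:M(45), P2:I | bus: BusRdX,Flush
[6] P0: load  L1 | P0:M(2), P1:I, P2:I | bus: none
[7] P2: load  L3 | P0:I, P1:O(43), P2:S(43) | bus: BusRd
[8] P1: store L2 := 37 | P0:I, P1:M(37), P2:I | bus: none
[9] P2: load  L4 | P0:I, P1:I, P2:E(70) | bus: BusRd
[10] P1: load  L2 | P0:I, P1:M(37), P2:I | bus: none
[11] P0: load  L3 | P0:S(43), P1:O(43), P2:S(43) | bus: BusRd
[12] P2: load  L4 | P0:I, P1:I, P2:E(70) | bus: none
[13] P1: store L0 := 91 | P0:I, P1:M(91), P2:I | bus: BusRdX
[14] P1: load  L2 | P0:I, P1:M(37), P2:I | bus: none
[15] P1: store L4 := 80 | P0:I, P1:M(80), P2:I | bus: BusRdX
[16] P2: load  L2 | P0:I, P1:O(37), P2:S(37) | bus: BusRd
[17] P2: store L3 := 8 | P0:I, P1:I, P2:M(8) | bus: BusUpgr,Flush
[18] P2: store L0 := 94 | P0:I, P1:I, P2:M(94) | bus: BusRdX,Flush
[19] P0: load  L2 | P0:S(37), P1:O(37), P2:S(37) | bus: BusRd
[20] P2: load  L3 | P0:I, P1:I, P2:M(8) | bus: none

memory[L1] = 60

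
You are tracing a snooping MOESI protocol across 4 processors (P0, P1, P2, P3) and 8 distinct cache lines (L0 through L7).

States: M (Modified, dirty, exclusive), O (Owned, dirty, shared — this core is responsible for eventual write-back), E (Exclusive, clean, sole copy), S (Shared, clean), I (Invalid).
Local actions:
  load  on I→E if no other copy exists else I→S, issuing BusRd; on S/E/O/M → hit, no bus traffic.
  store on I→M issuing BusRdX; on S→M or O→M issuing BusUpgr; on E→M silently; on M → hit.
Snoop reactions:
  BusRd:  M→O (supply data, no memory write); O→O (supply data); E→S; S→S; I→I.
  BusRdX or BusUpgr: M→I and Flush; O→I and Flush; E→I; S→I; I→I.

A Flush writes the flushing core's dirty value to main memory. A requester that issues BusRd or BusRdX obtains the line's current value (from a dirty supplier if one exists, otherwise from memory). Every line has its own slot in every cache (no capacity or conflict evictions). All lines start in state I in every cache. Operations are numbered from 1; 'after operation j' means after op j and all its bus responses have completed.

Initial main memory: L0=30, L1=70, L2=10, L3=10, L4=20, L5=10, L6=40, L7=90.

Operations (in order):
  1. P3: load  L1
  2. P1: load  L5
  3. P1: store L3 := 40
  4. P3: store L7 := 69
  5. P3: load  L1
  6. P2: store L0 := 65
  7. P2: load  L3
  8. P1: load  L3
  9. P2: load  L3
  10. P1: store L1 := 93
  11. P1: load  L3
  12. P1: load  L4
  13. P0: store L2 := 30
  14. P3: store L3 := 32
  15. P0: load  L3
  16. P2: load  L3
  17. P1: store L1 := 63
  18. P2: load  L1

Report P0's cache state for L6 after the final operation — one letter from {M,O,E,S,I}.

1. P3: load  L1  bus=[BusRd]  L1: P0=I P1=I P2=I P3=E  mem[L1]=70
2. P1: load  L5  bus=[BusRd]  L5: P0=I P1=E P2=I P3=I  mem[L5]=10
3. P1: store L3 := 40  bus=[BusRdX]  L3: P0=I P1=M P2=I P3=I  mem[L3]=10
4. P3: store L7 := 69  bus=[BusRdX]  L7: P0=I P1=I P2=I P3=M  mem[L7]=90
5. P3: load  L1  bus=[-]  L1: P0=I P1=I P2=I P3=E  mem[L1]=70
6. P2: store L0 := 65  bus=[BusRdX]  L0: P0=I P1=I P2=M P3=I  mem[L0]=30
7. P2: load  L3  bus=[BusRd]  L3: P0=I P1=O P2=S P3=I  mem[L3]=10
8. P1: load  L3  bus=[-]  L3: P0=I P1=O P2=S P3=I  mem[L3]=10
9. P2: load  L3  bus=[-]  L3: P0=I P1=O P2=S P3=I  mem[L3]=10
10. P1: store L1 := 93  bus=[BusRdX]  L1: P0=I P1=M P2=I P3=I  mem[L1]=70
11. P1: load  L3  bus=[-]  L3: P0=I P1=O P2=S P3=I  mem[L3]=10
12. P1: load  L4  bus=[BusRd]  L4: P0=I P1=E P2=I P3=I  mem[L4]=20
13. P0: store L2 := 30  bus=[BusRdX]  L2: P0=M P1=I P2=I P3=I  mem[L2]=10
14. P3: store L3 := 32  bus=[BusRdX,Flush]  L3: P0=I P1=I P2=I P3=M  mem[L3]=40
15. P0: load  L3  bus=[BusRd]  L3: P0=S P1=I P2=I P3=O  mem[L3]=40
16. P2: load  L3  bus=[BusRd]  L3: P0=S P1=I P2=S P3=O  mem[L3]=40
17. P1: store L1 := 63  bus=[-]  L1: P0=I P1=M P2=I P3=I  mem[L1]=70
18. P2: load  L1  bus=[BusRd]  L1: P0=I P1=O P2=S P3=I  mem[L1]=70

state = I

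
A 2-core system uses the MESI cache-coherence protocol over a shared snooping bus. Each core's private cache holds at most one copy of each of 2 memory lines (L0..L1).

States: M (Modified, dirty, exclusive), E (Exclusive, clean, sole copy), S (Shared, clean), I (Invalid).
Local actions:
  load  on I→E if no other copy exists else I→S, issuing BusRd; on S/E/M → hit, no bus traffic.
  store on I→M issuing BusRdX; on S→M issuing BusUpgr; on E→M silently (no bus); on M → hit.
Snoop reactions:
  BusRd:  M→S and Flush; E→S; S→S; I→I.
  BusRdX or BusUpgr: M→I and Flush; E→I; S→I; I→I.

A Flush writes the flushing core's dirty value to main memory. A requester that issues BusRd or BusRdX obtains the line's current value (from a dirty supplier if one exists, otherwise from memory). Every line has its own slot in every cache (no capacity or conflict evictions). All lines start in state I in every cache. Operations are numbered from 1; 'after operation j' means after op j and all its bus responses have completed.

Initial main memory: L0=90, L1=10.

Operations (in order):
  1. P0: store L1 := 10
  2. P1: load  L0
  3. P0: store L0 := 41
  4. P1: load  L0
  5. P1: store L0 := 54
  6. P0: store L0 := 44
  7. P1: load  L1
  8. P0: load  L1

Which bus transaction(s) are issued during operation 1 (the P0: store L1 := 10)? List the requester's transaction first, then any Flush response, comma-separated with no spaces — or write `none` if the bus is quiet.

1. P0: store L1 := 10  bus=[BusRdX]  L1: P0=M P1=I  mem[L1]=10
2. P1: load  L0  bus=[BusRd]  L0: P0=I P1=E  mem[L0]=90
3. P0: store L0 := 41  bus=[BusRdX]  L0: P0=M P1=I  mem[L0]=90
4. P1: load  L0  bus=[BusRd,Flush]  L0: P0=S P1=S  mem[L0]=41
5. P1: store L0 := 54  bus=[BusUpgr]  L0: P0=I P1=M  mem[L0]=41
6. P0: store L0 := 44  bus=[BusRdX,Flush]  L0: P0=M P1=I  mem[L0]=54
7. P1: load  L1  bus=[BusRd,Flush]  L1: P0=S P1=S  mem[L1]=10
8. P0: load  L1  bus=[-]  L1: P0=S P1=S  mem[L1]=10

bus = BusRdX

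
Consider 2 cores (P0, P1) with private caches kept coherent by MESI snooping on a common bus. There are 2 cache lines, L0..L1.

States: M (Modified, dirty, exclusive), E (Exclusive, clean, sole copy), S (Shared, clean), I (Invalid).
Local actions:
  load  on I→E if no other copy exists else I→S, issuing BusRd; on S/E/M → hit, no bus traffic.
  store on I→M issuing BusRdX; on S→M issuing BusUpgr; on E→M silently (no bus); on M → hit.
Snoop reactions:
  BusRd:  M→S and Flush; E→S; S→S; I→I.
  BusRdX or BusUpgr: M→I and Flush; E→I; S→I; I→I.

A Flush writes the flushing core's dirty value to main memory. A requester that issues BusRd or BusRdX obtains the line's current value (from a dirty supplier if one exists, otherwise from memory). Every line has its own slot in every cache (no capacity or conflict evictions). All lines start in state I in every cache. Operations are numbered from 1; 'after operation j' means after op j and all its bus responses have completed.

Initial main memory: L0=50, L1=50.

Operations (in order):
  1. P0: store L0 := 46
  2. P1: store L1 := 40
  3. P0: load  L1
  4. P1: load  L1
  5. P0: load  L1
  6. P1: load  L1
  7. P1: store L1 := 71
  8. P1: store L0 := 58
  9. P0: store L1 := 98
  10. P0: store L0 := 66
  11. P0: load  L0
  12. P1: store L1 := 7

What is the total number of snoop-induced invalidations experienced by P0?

1. P0: store L0 := 46  bus=[BusRdX]  L0: P0=M P1=I  mem[L0]=50
2. P1: store L1 := 40  bus=[BusRdX]  L1: P0=I P1=M  mem[L1]=50
3. P0: load  L1  bus=[BusRd,Flush]  L1: P0=S P1=S  mem[L1]=40
4. P1: load  L1  bus=[-]  L1: P0=S P1=S  mem[L1]=40
5. P0: load  L1  bus=[-]  L1: P0=S P1=S  mem[L1]=40
6. P1: load  L1  bus=[-]  L1: P0=S P1=S  mem[L1]=40
7. P1: store L1 := 71  bus=[BusUpgr]  L1: P0=I P1=M  mem[L1]=40
8. P1: store L0 := 58  bus=[BusRdX,Flush]  L0: P0=I P1=M  mem[L0]=46
9. P0: store L1 := 98  bus=[BusRdX,Flush]  L1: P0=M P1=I  mem[L1]=71
10. P0: store L0 := 66  bus=[BusRdX,Flush]  L0: P0=M P1=I  mem[L0]=58
11. P0: load  L0  bus=[-]  L0: P0=M P1=I  mem[L0]=58
12. P1: store L1 := 7  bus=[BusRdX,Flush]  L1: P0=I P1=M  mem[L1]=98

invalidations = 3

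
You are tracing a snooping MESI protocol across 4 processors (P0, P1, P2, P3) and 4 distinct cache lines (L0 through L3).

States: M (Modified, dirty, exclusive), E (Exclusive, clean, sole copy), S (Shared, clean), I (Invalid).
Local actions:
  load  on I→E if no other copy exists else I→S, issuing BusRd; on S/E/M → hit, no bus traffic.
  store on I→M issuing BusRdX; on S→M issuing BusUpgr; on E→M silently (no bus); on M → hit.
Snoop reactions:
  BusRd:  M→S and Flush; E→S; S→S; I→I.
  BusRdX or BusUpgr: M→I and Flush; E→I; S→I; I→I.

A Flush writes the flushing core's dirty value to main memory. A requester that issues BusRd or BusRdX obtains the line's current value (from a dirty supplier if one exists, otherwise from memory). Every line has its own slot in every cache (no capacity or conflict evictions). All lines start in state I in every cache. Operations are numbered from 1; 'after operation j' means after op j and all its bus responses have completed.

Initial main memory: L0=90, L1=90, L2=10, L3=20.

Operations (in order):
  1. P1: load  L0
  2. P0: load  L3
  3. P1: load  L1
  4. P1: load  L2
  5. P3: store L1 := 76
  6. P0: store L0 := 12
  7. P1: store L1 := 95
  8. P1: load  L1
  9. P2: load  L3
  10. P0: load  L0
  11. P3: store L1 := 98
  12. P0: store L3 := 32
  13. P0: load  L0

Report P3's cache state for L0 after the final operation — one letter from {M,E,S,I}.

  op1 P1: load  L0 → I/E/I/I on L0; bus BusRd; mem=90
  op2 P0: load  L3 → E/I/I/I on L3; bus BusRd; mem=20
  op3 P1: load  L1 → I/E/I/I on L1; bus BusRd; mem=90
  op4 P1: load  L2 → I/E/I/I on L2; bus BusRd; mem=10
  op5 P3: store L1 := 76 → I/I/I/M on L1; bus BusRdX; mem=90
  op6 P0: store L0 := 12 → M/I/I/I on L0; bus BusRdX; mem=90
  op7 P1: store L1 := 95 → I/M/I/I on L1; bus BusRdX Flush; mem=76
  op8 P1: load  L1 → I/M/I/I on L1; bus (none); mem=76
  op9 P2: load  L3 → S/I/S/I on L3; bus BusRd; mem=20
  op10 P0: load  L0 → M/I/I/I on L0; bus (none); mem=90
  op11 P3: store L1 := 98 → I/I/I/M on L1; bus BusRdX Flush; mem=95
  op12 P0: store L3 := 32 → M/I/I/I on L3; bus BusUpgr; mem=20
  op13 P0: load  L0 → M/I/I/I on L0; bus (none); mem=90

state = I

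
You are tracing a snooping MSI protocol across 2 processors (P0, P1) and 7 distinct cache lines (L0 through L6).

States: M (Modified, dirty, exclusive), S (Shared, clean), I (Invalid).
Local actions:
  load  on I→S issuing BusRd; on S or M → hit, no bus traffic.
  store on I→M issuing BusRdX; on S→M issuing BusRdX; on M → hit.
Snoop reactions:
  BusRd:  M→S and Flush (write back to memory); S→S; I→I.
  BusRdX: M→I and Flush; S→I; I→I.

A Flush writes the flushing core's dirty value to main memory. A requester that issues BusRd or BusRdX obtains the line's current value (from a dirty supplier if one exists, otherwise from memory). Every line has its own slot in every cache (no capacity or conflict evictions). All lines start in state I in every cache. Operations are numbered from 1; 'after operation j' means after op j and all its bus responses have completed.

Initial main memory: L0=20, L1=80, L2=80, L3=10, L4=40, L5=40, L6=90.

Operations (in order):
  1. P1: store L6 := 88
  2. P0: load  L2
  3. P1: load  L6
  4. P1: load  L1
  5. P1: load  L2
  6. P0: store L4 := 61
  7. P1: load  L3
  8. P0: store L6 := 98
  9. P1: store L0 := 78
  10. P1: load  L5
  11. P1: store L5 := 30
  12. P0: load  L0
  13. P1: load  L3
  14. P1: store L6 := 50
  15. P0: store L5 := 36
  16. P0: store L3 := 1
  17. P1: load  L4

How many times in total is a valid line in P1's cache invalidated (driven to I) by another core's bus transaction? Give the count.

invalidations = 3

1. P1: store L6 := 88  bus=[BusRdX]  L6: P0=I P1=M  mem[L6]=90
2. P0: load  L2  bus=[BusRd]  L2: P0=S P1=I  mem[L2]=80
3. P1: load  L6  bus=[-]  L6: P0=I P1=M  mem[L6]=90
4. P1: load  L1  bus=[BusRd]  L1: P0=I P1=S  mem[L1]=80
5. P1: load  L2  bus=[BusRd]  L2: P0=S P1=S  mem[L2]=80
6. P0: store L4 := 61  bus=[BusRdX]  L4: P0=M P1=I  mem[L4]=40
7. P1: load  L3  bus=[BusRd]  L3: P0=I P1=S  mem[L3]=10
8. P0: store L6 := 98  bus=[BusRdX,Flush]  L6: P0=M P1=I  mem[L6]=88
9. P1: store L0 := 78  bus=[BusRdX]  L0: P0=I P1=M  mem[L0]=20
10. P1: load  L5  bus=[BusRd]  L5: P0=I P1=S  mem[L5]=40
11. P1: store L5 := 30  bus=[BusRdX]  L5: P0=I P1=M  mem[L5]=40
12. P0: load  L0  bus=[BusRd,Flush]  L0: P0=S P1=S  mem[L0]=78
13. P1: load  L3  bus=[-]  L3: P0=I P1=S  mem[L3]=10
14. P1: store L6 := 50  bus=[BusRdX,Flush]  L6: P0=I P1=M  mem[L6]=98
15. P0: store L5 := 36  bus=[BusRdX,Flush]  L5: P0=M P1=I  mem[L5]=30
16. P0: store L3 := 1  bus=[BusRdX]  L3: P0=M P1=I  mem[L3]=10
17. P1: load  L4  bus=[BusRd,Flush]  L4: P0=S P1=S  mem[L4]=61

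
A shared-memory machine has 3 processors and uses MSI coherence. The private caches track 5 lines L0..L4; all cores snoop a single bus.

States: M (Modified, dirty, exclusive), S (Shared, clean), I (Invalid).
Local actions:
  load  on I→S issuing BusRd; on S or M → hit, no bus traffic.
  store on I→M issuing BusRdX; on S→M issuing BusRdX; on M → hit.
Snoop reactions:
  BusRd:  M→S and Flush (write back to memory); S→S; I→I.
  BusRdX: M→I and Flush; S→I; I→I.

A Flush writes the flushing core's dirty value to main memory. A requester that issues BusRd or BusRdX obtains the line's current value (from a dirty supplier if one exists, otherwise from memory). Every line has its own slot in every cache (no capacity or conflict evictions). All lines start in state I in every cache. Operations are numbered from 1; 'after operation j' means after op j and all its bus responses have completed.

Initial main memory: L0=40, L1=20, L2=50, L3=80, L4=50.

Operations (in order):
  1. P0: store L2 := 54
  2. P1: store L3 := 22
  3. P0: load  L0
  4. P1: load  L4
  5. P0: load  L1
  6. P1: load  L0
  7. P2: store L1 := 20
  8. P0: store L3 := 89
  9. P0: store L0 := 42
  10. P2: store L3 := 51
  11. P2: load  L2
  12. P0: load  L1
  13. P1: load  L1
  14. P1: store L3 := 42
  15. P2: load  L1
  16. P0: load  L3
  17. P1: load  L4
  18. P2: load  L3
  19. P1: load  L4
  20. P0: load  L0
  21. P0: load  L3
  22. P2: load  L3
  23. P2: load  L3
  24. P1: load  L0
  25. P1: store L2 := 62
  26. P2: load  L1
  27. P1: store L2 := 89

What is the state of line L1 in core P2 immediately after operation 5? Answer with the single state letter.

  op1 P0: store L2 := 54 → M/I/I on L2; bus BusRdX; mem=50
  op2 P1: store L3 := 22 → I/M/I on L3; bus BusRdX; mem=80
  op3 P0: load  L0 → S/I/I on L0; bus BusRd; mem=40
  op4 P1: load  L4 → I/S/I on L4; bus BusRd; mem=50
  op5 P0: load  L1 → S/I/I on L1; bus BusRd; mem=20
  op6 P1: load  L0 → S/S/I on L0; bus BusRd; mem=40
  op7 P2: store L1 := 20 → I/I/M on L1; bus BusRdX; mem=20
  op8 P0: store L3 := 89 → M/I/I on L3; bus BusRdX Flush; mem=22
  op9 P0: store L0 := 42 → M/I/I on L0; bus BusRdX; mem=40
  op10 P2: store L3 := 51 → I/I/M on L3; bus BusRdX Flush; mem=89
  op11 P2: load  L2 → S/I/S on L2; bus BusRd Flush; mem=54
  op12 P0: load  L1 → S/I/S on L1; bus BusRd Flush; mem=20
  op13 P1: load  L1 → S/S/S on L1; bus BusRd; mem=20
  op14 P1: store L3 := 42 → I/M/I on L3; bus BusRdX Flush; mem=51
  op15 P2: load  L1 → S/S/S on L1; bus (none); mem=20
  op16 P0: load  L3 → S/S/I on L3; bus BusRd Flush; mem=42
  op17 P1: load  L4 → I/S/I on L4; bus (none); mem=50
  op18 P2: load  L3 → S/S/S on L3; bus BusRd; mem=42
  op19 P1: load  L4 → I/S/I on L4; bus (none); mem=50
  op20 P0: load  L0 → M/I/I on L0; bus (none); mem=40
  op21 P0: load  L3 → S/S/S on L3; bus (none); mem=42
  op22 P2: load  L3 → S/S/S on L3; bus (none); mem=42
  op23 P2: load  L3 → S/S/S on L3; bus (none); mem=42
  op24 P1: load  L0 → S/S/I on L0; bus BusRd Flush; mem=42
  op25 P1: store L2 := 62 → I/M/I on L2; bus BusRdX; mem=54
  op26 P2: load  L1 → S/S/S on L1; bus (none); mem=20
  op27 P1: store L2 := 89 → I/M/I on L2; bus (none); mem=54

state = I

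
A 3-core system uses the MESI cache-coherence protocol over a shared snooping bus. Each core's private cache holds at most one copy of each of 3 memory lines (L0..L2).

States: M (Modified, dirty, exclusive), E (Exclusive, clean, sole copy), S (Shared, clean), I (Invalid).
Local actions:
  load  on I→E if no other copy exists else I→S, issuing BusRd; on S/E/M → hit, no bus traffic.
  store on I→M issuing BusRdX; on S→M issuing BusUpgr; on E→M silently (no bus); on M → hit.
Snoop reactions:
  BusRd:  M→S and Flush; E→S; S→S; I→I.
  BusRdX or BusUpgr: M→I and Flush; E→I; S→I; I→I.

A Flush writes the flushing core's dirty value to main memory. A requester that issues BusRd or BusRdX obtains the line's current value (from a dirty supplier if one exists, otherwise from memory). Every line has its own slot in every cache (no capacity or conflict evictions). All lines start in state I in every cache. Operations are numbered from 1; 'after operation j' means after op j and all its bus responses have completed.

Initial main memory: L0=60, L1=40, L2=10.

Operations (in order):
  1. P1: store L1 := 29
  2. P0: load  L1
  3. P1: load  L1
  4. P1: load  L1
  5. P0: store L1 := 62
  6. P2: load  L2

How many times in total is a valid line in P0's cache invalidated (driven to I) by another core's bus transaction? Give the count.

step 1: P1: store L1 := 29  ⟶  IMI  (L1)  txn=BusRdX  M[L1]=40
step 2: P0: load  L1  ⟶  SSI  (L1)  txn=BusRd+Flush  M[L1]=29
step 3: P1: load  L1  ⟶  SSI  (L1)  txn=∅  M[L1]=29
step 4: P1: load  L1  ⟶  SSI  (L1)  txn=∅  M[L1]=29
step 5: P0: store L1 := 62  ⟶  MII  (L1)  txn=BusUpgr  M[L1]=29
step 6: P2: load  L2  ⟶  IIE  (L2)  txn=BusRd  M[L2]=10

invalidations = 0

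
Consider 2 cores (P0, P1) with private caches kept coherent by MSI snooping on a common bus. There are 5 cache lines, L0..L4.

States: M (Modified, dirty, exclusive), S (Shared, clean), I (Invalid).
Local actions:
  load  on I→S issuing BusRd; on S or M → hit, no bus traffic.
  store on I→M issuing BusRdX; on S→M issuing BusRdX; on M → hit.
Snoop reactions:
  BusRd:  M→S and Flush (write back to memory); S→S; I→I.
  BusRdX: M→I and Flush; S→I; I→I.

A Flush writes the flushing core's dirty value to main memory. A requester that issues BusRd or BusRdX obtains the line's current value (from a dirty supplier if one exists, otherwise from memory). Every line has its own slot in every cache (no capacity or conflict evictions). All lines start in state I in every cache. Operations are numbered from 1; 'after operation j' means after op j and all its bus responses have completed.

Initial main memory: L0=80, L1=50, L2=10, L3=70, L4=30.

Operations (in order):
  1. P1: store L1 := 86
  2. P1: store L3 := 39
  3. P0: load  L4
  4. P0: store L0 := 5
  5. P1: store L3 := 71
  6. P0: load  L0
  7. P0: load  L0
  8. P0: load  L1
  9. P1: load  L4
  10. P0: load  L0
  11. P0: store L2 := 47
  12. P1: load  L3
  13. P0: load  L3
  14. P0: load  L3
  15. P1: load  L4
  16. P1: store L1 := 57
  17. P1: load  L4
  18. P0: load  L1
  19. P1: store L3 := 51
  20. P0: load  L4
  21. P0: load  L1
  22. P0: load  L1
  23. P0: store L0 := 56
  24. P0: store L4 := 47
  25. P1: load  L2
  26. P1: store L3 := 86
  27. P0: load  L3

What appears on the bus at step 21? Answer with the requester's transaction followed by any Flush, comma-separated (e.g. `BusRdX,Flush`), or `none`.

1. P1: store L1 := 86  bus=[BusRdX]  L1: P0=I P1=M  mem[L1]=50
2. P1: store L3 := 39  bus=[BusRdX]  L3: P0=I P1=M  mem[L3]=70
3. P0: load  L4  bus=[BusRd]  L4: P0=S P1=I  mem[L4]=30
4. P0: store L0 := 5  bus=[BusRdX]  L0: P0=M P1=I  mem[L0]=80
5. P1: store L3 := 71  bus=[-]  L3: P0=I P1=M  mem[L3]=70
6. P0: load  L0  bus=[-]  L0: P0=M P1=I  mem[L0]=80
7. P0: load  L0  bus=[-]  L0: P0=M P1=I  mem[L0]=80
8. P0: load  L1  bus=[BusRd,Flush]  L1: P0=S P1=S  mem[L1]=86
9. P1: load  L4  bus=[BusRd]  L4: P0=S P1=S  mem[L4]=30
10. P0: load  L0  bus=[-]  L0: P0=M P1=I  mem[L0]=80
11. P0: store L2 := 47  bus=[BusRdX]  L2: P0=M P1=I  mem[L2]=10
12. P1: load  L3  bus=[-]  L3: P0=I P1=M  mem[L3]=70
13. P0: load  L3  bus=[BusRd,Flush]  L3: P0=S P1=S  mem[L3]=71
14. P0: load  L3  bus=[-]  L3: P0=S P1=S  mem[L3]=71
15. P1: load  L4  bus=[-]  L4: P0=S P1=S  mem[L4]=30
16. P1: store L1 := 57  bus=[BusRdX]  L1: P0=I P1=M  mem[L1]=86
17. P1: load  L4  bus=[-]  L4: P0=S P1=S  mem[L4]=30
18. P0: load  L1  bus=[BusRd,Flush]  L1: P0=S P1=S  mem[L1]=57
19. P1: store L3 := 51  bus=[BusRdX]  L3: P0=I P1=M  mem[L3]=71
20. P0: load  L4  bus=[-]  L4: P0=S P1=S  mem[L4]=30
21. P0: load  L1  bus=[-]  L1: P0=S P1=S  mem[L1]=57
22. P0: load  L1  bus=[-]  L1: P0=S P1=S  mem[L1]=57
23. P0: store L0 := 56  bus=[-]  L0: P0=M P1=I  mem[L0]=80
24. P0: store L4 := 47  bus=[BusRdX]  L4: P0=M P1=I  mem[L4]=30
25. P1: load  L2  bus=[BusRd,Flush]  L2: P0=S P1=S  mem[L2]=47
26. P1: store L3 := 86  bus=[-]  L3: P0=I P1=M  mem[L3]=71
27. P0: load  L3  bus=[BusRd,Flush]  L3: P0=S P1=S  mem[L3]=86

bus = none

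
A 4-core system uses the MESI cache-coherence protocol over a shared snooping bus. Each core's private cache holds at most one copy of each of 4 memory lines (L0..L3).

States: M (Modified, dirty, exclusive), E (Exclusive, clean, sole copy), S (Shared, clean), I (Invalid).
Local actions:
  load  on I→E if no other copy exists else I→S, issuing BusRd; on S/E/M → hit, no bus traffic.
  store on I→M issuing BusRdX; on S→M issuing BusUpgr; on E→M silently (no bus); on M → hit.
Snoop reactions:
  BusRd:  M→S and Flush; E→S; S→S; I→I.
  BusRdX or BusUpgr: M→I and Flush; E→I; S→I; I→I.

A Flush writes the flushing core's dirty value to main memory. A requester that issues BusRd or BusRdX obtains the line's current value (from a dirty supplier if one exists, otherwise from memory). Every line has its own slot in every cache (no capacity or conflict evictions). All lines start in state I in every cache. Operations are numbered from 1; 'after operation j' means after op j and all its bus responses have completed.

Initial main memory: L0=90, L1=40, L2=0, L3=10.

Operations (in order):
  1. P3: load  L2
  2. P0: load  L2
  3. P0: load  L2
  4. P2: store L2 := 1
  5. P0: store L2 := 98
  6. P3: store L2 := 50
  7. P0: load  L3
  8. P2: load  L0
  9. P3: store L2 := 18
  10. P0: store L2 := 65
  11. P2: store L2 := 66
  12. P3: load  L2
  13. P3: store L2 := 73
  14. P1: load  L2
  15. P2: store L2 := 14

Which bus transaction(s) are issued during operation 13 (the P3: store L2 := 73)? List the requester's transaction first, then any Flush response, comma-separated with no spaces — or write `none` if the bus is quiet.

bus = BusUpgr

step 1: P3: load  L2  ⟶  IIIE  (L2)  txn=BusRd  M[L2]=0
step 2: P0: load  L2  ⟶  SIIS  (L2)  txn=BusRd  M[L2]=0
step 3: P0: load  L2  ⟶  SIIS  (L2)  txn=∅  M[L2]=0
step 4: P2: store L2 := 1  ⟶  IIMI  (L2)  txn=BusRdX  M[L2]=0
step 5: P0: store L2 := 98  ⟶  MIII  (L2)  txn=BusRdX+Flush  M[L2]=1
step 6: P3: store L2 := 50  ⟶  IIIM  (L2)  txn=BusRdX+Flush  M[L2]=98
step 7: P0: load  L3  ⟶  EIII  (L3)  txn=BusRd  M[L3]=10
step 8: P2: load  L0  ⟶  IIEI  (L0)  txn=BusRd  M[L0]=90
step 9: P3: store L2 := 18  ⟶  IIIM  (L2)  txn=∅  M[L2]=98
step 10: P0: store L2 := 65  ⟶  MIII  (L2)  txn=BusRdX+Flush  M[L2]=18
step 11: P2: store L2 := 66  ⟶  IIMI  (L2)  txn=BusRdX+Flush  M[L2]=65
step 12: P3: load  L2  ⟶  IISS  (L2)  txn=BusRd+Flush  M[L2]=66
step 13: P3: store L2 := 73  ⟶  IIIM  (L2)  txn=BusUpgr  M[L2]=66
step 14: P1: load  L2  ⟶  ISIS  (L2)  txn=BusRd+Flush  M[L2]=73
step 15: P2: store L2 := 14  ⟶  IIMI  (L2)  txn=BusRdX  M[L2]=73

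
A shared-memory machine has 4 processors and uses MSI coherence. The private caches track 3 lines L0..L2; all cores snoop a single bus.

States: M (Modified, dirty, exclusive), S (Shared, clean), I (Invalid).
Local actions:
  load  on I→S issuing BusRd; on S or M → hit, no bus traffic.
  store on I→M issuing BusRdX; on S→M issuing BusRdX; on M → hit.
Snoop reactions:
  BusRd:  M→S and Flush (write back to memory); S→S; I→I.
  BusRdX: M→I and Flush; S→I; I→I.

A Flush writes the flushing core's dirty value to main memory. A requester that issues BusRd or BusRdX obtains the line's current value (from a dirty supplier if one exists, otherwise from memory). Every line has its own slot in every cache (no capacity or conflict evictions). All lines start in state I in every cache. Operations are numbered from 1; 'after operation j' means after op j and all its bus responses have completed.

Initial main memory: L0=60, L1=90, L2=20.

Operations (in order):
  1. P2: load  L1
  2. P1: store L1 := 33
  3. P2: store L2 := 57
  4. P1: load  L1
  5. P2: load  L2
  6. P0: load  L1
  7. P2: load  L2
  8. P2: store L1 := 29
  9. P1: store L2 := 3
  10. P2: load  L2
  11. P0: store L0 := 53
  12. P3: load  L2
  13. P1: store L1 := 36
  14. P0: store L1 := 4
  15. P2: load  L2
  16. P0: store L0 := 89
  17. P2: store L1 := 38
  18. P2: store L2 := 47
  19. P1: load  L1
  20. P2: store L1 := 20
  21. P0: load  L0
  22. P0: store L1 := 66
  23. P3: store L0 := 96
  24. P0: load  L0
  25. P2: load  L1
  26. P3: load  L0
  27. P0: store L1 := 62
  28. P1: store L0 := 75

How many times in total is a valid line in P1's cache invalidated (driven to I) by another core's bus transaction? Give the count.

[1] P2: load  L1 | P0:I, P1:I, P2:S(90), P3:I | bus: BusRd
[2] P1: store L1 := 33 | P0:I, P1:M(33), P2:I, P3:I | bus: BusRdX
[3] P2: store L2 := 57 | P0:I, P1:I, P2:M(57), P3:I | bus: BusRdX
[4] P1: load  L1 | P0:I, P1:M(33), P2:I, P3:I | bus: none
[5] P2: load  L2 | P0:I, P1:I, P2:M(57), P3:I | bus: none
[6] P0: load  L1 | P0:S(33), P1:S(33), P2:I, P3:I | bus: BusRd,Flush
[7] P2: load  L2 | P0:I, P1:I, P2:M(57), P3:I | bus: none
[8] P2: store L1 := 29 | P0:I, P1:I, P2:M(29), P3:I | bus: BusRdX
[9] P1: store L2 := 3 | P0:I, P1:M(3), P2:I, P3:I | bus: BusRdX,Flush
[10] P2: load  L2 | P0:I, P1:S(3), P2:S(3), P3:I | bus: BusRd,Flush
[11] P0: store L0 := 53 | P0:M(53), P1:I, P2:I, P3:I | bus: BusRdX
[12] P3: load  L2 | P0:I, P1:S(3), P2:S(3), P3:S(3) | bus: BusRd
[13] P1: store L1 := 36 | P0:I, P1:M(36), P2:I, P3:I | bus: BusRdX,Flush
[14] P0: store L1 := 4 | P0:M(4), P1:I, P2:I, P3:I | bus: BusRdX,Flush
[15] P2: load  L2 | P0:I, P1:S(3), P2:S(3), P3:S(3) | bus: none
[16] P0: store L0 := 89 | P0:M(89), P1:I, P2:I, P3:I | bus: none
[17] P2: store L1 := 38 | P0:I, P1:I, P2:M(38), P3:I | bus: BusRdX,Flush
[18] P2: store L2 := 47 | P0:I, P1:I, P2:M(47), P3:I | bus: BusRdX
[19] P1: load  L1 | P0:I, P1:S(38), P2:S(38), P3:I | bus: BusRd,Flush
[20] P2: store L1 := 20 | P0:I, P1:I, P2:M(20), P3:I | bus: BusRdX
[21] P0: load  L0 | P0:M(89), P1:I, P2:I, P3:I | bus: none
[22] P0: store L1 := 66 | P0:M(66), P1:I, P2:I, P3:I | bus: BusRdX,Flush
[23] P3: store L0 := 96 | P0:I, P1:I, P2:I, P3:M(96) | bus: BusRdX,Flush
[24] P0: load  L0 | P0:S(96), P1:I, P2:I, P3:S(96) | bus: BusRd,Flush
[25] P2: load  L1 | P0:S(66), P1:I, P2:S(66), P3:I | bus: BusRd,Flush
[26] P3: load  L0 | P0:S(96), P1:I, P2:I, P3:S(96) | bus: none
[27] P0: store L1 := 62 | P0:M(62), P1:I, P2:I, P3:I | bus: BusRdX
[28] P1: store L0 := 75 | P0:I, P1:M(75), P2:I, P3:I | bus: BusRdX

invalidations = 4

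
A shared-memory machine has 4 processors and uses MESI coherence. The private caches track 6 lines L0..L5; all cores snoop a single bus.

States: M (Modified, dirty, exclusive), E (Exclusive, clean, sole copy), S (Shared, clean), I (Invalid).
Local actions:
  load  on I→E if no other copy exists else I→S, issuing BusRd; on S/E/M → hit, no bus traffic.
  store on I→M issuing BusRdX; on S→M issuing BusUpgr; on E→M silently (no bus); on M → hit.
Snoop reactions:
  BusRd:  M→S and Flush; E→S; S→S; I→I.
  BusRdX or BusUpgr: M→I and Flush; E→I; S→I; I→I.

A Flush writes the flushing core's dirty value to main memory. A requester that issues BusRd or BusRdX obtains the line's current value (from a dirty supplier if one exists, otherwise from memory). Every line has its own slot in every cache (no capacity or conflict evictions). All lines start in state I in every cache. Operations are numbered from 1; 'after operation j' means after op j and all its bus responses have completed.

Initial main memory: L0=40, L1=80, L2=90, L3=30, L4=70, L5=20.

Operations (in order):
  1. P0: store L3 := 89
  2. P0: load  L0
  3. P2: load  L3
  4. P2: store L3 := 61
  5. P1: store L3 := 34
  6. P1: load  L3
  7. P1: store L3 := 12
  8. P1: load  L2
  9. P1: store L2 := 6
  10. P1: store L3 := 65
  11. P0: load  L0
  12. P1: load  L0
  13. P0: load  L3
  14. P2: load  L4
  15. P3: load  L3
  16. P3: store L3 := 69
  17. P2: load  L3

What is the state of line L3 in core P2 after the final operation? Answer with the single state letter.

state = S

step 1: P0: store L3 := 89  ⟶  MIII  (L3)  txn=BusRdX  M[L3]=30
step 2: P0: load  L0  ⟶  EIII  (L0)  txn=BusRd  M[L0]=40
step 3: P2: load  L3  ⟶  SISI  (L3)  txn=BusRd+Flush  M[L3]=89
step 4: P2: store L3 := 61  ⟶  IIMI  (L3)  txn=BusUpgr  M[L3]=89
step 5: P1: store L3 := 34  ⟶  IMII  (L3)  txn=BusRdX+Flush  M[L3]=61
step 6: P1: load  L3  ⟶  IMII  (L3)  txn=∅  M[L3]=61
step 7: P1: store L3 := 12  ⟶  IMII  (L3)  txn=∅  M[L3]=61
step 8: P1: load  L2  ⟶  IEII  (L2)  txn=BusRd  M[L2]=90
step 9: P1: store L2 := 6  ⟶  IMII  (L2)  txn=∅  M[L2]=90
step 10: P1: store L3 := 65  ⟶  IMII  (L3)  txn=∅  M[L3]=61
step 11: P0: load  L0  ⟶  EIII  (L0)  txn=∅  M[L0]=40
step 12: P1: load  L0  ⟶  SSII  (L0)  txn=BusRd  M[L0]=40
step 13: P0: load  L3  ⟶  SSII  (L3)  txn=BusRd+Flush  M[L3]=65
step 14: P2: load  L4  ⟶  IIEI  (L4)  txn=BusRd  M[L4]=70
step 15: P3: load  L3  ⟶  SSIS  (L3)  txn=BusRd  M[L3]=65
step 16: P3: store L3 := 69  ⟶  IIIM  (L3)  txn=BusUpgr  M[L3]=65
step 17: P2: load  L3  ⟶  IISS  (L3)  txn=BusRd+Flush  M[L3]=69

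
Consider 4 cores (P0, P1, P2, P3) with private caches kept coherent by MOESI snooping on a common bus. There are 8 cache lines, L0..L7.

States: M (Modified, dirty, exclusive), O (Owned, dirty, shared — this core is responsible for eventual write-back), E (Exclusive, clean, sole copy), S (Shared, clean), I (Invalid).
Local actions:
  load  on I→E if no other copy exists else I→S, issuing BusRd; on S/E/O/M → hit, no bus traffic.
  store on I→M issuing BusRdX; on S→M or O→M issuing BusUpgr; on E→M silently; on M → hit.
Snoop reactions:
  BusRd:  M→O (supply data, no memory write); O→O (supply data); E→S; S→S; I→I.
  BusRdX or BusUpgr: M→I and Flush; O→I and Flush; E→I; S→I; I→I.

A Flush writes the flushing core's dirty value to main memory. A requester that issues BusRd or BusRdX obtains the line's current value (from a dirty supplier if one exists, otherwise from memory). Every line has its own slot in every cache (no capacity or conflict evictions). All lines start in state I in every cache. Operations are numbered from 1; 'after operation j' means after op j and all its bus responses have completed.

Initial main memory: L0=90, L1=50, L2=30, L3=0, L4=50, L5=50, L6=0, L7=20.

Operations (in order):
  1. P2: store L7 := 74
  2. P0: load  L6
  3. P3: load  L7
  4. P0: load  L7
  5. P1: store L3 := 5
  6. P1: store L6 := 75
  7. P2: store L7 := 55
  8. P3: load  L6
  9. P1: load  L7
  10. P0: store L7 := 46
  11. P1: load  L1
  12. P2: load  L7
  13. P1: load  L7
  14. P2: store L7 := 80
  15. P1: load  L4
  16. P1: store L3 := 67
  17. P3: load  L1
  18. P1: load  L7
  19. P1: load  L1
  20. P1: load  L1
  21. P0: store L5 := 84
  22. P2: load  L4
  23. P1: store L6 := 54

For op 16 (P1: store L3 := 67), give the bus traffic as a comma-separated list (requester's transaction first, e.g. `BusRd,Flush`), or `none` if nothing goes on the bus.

[1] P2: store L7 := 74 | P0:I, P1:I, P2:M(74), P3:I | bus: BusRdX
[2] P0: load  L6 | P0:E(0), P1:I, P2:I, P3:I | bus: BusRd
[3] P3: load  L7 | P0:I, P1:I, P2:O(74), P3:S(74) | bus: BusRd
[4] P0: load  L7 | P0:S(74), P1:I, P2:O(74), P3:S(74) | bus: BusRd
[5] P1: store L3 := 5 | P0:I, P1:M(5), P2:I, P3:I | bus: BusRdX
[6] P1: store L6 := 75 | P0:I, P1:M(75), P2:I, P3:I | bus: BusRdX
[7] P2: store L7 := 55 | P0:I, P1:I, P2:M(55), P3:I | bus: BusUpgr
[8] P3: load  L6 | P0:I, P1:O(75), P2:I, P3:S(75) | bus: BusRd
[9] P1: load  L7 | P0:I, P1:S(55), P2:O(55), P3:I | bus: BusRd
[10] P0: store L7 := 46 | P0:M(46), P1:I, P2:I, P3:I | bus: BusRdX,Flush
[11] P1: load  L1 | P0:I, P1:E(50), P2:I, P3:I | bus: BusRd
[12] P2: load  L7 | P0:O(46), P1:I, P2:S(46), P3:I | bus: BusRd
[13] P1: load  L7 | P0:O(46), P1:S(46), P2:S(46), P3:I | bus: BusRd
[14] P2: store L7 := 80 | P0:I, P1:I, P2:M(80), P3:I | bus: BusUpgr,Flush
[15] P1: load  L4 | P0:I, P1:E(50), P2:I, P3:I | bus: BusRd
[16] P1: store L3 := 67 | P0:I, P1:M(67), P2:I, P3:I | bus: none
[17] P3: load  L1 | P0:I, P1:S(50), P2:I, P3:S(50) | bus: BusRd
[18] P1: load  L7 | P0:I, P1:S(80), P2:O(80), P3:I | bus: BusRd
[19] P1: load  L1 | P0:I, P1:S(50), P2:I, P3:S(50) | bus: none
[20] P1: load  L1 | P0:I, P1:S(50), P2:I, P3:S(50) | bus: none
[21] P0: store L5 := 84 | P0:M(84), P1:I, P2:I, P3:I | bus: BusRdX
[22] P2: load  L4 | P0:I, P1:S(50), P2:S(50), P3:I | bus: BusRd
[23] P1: store L6 := 54 | P0:I, P1:M(54), P2:I, P3:I | bus: BusUpgr

bus = none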